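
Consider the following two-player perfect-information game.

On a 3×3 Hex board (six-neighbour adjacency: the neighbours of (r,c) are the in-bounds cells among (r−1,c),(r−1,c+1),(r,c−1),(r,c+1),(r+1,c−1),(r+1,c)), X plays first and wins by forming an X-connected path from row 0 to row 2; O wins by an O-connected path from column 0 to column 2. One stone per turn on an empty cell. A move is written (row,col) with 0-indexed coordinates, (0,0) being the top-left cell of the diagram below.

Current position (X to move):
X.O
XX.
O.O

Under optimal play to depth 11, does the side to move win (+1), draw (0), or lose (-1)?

p1 X@[X.O/XX./O.O]: (0,1)[XXO/XX./O.O]-1 (1,2)[X.O/XXX/O.O]-1 (2,1)[X.O/XX./OXO]+1*
p2 O@[X.O/XX./OXO] terminal -1; root [X.O/XX./O.O] d11

value(X.O/XX./O.O, X) = +1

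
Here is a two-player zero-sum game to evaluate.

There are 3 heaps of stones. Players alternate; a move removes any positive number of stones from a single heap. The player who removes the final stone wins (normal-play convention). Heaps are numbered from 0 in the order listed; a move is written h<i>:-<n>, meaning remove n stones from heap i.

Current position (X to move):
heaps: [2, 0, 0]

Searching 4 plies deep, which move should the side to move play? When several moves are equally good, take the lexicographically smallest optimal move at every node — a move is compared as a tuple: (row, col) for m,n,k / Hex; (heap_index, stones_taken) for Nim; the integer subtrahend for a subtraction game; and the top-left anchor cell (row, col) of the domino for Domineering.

X's best at [(2,0,0)]: h0:-2

ply 1, X at (2,0,0) | h0:-1=-1→(1,0,0); h0:-2=+1→(0,0,0)*
ply 2: (0,0,0) is terminal -1 (O); from (2,0,0) depth 4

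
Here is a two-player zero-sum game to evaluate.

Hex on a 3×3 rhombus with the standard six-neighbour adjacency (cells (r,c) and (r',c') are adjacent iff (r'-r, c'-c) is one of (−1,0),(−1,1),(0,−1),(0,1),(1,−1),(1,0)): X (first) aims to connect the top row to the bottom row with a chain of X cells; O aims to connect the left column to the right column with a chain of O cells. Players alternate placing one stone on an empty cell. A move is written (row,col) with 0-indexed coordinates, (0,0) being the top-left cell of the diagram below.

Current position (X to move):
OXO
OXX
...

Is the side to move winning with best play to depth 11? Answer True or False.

X winning at [OXO/OXX/...]: True

[OXO/OXX/...] X move#1: (2,0):+1/OXO/OXX/X..*, (2,1):+1/OXO/OXX/.X., (2,2):+1/OXO/OXX/..X
[OXO/OXX/X..] end (terminal -1, O#2); searched OXO/OXX/... to 11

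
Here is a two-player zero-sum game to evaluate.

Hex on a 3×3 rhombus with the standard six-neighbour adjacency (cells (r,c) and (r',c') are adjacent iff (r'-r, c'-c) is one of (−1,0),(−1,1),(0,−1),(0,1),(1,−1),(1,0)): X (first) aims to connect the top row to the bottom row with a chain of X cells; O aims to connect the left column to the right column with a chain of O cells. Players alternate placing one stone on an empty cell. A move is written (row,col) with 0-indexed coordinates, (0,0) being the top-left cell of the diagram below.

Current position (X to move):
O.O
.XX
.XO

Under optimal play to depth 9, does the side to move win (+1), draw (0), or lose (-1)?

value(O.O/.XX/.XO, X) = +1

ply 1, X at O.O/.XX/.XO | (0,1)=+1→OXO/.XX/.XO*; (1,0)=-1→O.O/XXX/.XO; (2,0)=-1→O.O/.XX/XXO
ply 2: OXO/.XX/.XO is terminal -1 (O); from O.O/.XX/.XO depth 9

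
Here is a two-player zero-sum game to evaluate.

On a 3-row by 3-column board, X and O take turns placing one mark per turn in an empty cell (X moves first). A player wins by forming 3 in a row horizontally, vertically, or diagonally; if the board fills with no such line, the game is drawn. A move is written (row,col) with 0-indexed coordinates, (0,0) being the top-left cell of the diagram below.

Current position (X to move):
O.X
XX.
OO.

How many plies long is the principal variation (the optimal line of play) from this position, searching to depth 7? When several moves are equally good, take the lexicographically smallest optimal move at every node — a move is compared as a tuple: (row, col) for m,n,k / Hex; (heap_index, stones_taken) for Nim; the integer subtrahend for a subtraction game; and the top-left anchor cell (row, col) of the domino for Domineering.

PV length from [O.X/XX./OO.]: 1 ply

[O.X/XX./OO.] X move#1: (0,1):-1/OXX/XX./OO., (1,2):+1/O.X/XXX/OO.*, (2,2):+0/O.X/XX./OOX
[O.X/XXX/OO.] end (terminal -1, O#2); searched O.X/XX./OO. to 7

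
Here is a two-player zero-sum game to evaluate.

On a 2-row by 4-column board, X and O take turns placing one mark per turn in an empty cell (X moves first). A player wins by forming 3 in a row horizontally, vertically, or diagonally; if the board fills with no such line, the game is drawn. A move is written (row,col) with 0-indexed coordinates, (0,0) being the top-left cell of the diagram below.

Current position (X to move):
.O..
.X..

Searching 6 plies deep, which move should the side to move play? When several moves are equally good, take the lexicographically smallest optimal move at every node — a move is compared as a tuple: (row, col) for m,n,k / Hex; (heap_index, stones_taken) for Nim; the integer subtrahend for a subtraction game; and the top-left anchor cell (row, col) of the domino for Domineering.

X's best at [.O../.X..]: (1,2)

[.O../.X..] X move#1: (0,0):+0/XO../.X.., (0,2):+0/.OX./.X.., (0,3):+0/.O.X/.X.., (1,0):+0/.O../XX.., (1,2):+1/.O../.XX.*, (1,3):+0/.O../.X.X
[.O../.XX.] O move#2: (0,0):-1/OO../.XX.*, (0,2):-1/.OO./.XX., (0,3):-1/.O.O/.XX., (1,0):-1/.O../OXX., (1,3):-1/.O../.XXO
[OO../.XX.] X move#3: (0,2):+1/OOX./.XX.*, (0,3):-1/OO.X/.XX., (1,0):+1/OO../XXX., (1,3):+1/OO../.XXX
[OOX./.XX.] O move#4: (0,3):-1/OOXO/.XX.*, (1,0):-1/OOX./OXX., (1,3):-1/OOX./.XXO
[OOXO/.XX.] X move#5: (1,0):+1/OOXO/XXX.*, (1,3):+1/OOXO/.XXX
[OOXO/XXX.] end (terminal -1, O#6); searched .O../.X.. to 6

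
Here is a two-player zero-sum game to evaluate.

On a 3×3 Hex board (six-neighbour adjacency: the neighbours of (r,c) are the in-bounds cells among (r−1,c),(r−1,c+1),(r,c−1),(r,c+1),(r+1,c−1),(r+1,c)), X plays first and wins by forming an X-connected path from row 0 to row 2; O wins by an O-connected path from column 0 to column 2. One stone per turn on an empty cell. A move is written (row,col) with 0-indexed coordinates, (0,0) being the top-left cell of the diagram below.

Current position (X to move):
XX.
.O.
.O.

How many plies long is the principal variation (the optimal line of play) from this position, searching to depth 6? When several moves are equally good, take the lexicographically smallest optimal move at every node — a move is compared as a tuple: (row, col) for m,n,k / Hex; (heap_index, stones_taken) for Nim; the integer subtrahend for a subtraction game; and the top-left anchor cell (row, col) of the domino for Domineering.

p1 X@[XX./.O./.O.]: (0,2)[XXX/.O./.O.]-1* (1,0)[XX./XO./.O.]-1 (1,2)[XX./.OX/.O.]-1 (2,0)[XX./.O./XO.]-1 (2,2)[XX./.O./.OX]-1
p2 O@[XXX/.O./.O.]: (1,0)[XXX/OO./.O.]+1* (1,2)[XXX/.OO/.O.]+1 (2,0)[XXX/.O./OO.]+1 (2,2)[XXX/.O./.OO]+1
p3 X@[XXX/OO./.O.]: (1,2)[XXX/OOX/.O.]-1* (2,0)[XXX/OO./XO.]-1 (2,2)[XXX/OO./.OX]-1
p4 O@[XXX/OOX/.O.]: (2,0)[XXX/OOX/OO.]-1 (2,2)[XXX/OOX/.OO]+1*
p5 X@[XXX/OOX/.OO] terminal -1; root [XX./.O./.O.] d6

PV length from [XX./.O./.O.]: 4 plies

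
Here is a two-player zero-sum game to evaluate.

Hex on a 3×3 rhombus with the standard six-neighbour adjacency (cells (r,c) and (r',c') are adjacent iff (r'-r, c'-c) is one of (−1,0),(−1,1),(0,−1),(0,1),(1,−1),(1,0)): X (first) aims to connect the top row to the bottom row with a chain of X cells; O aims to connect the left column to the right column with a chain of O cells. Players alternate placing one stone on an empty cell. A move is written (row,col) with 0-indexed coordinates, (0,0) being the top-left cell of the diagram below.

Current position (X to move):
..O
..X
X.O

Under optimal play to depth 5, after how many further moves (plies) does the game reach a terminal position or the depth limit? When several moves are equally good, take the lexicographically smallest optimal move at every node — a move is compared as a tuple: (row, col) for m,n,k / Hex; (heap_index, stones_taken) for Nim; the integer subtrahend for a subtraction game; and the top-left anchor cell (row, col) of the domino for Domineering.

p1 X@[..O/..X/X.O]: (0,0)[X.O/..X/X.O]-1 (0,1)[.XO/..X/X.O]+1* (1,0)[..O/X.X/X.O]+1 (1,1)[..O/.XX/X.O]-1 (2,1)[..O/..X/XXO]-1
p2 O@[.XO/..X/X.O]: (0,0)[OXO/..X/X.O]-1* (1,0)[.XO/O.X/X.O]-1 (1,1)[.XO/.OX/X.O]-1 (2,1)[.XO/..X/XOO]-1
p3 X@[OXO/..X/X.O]: (1,0)[OXO/X.X/X.O]+1* (1,1)[OXO/.XX/X.O]+1 (2,1)[OXO/..X/XXO]+1
p4 O@[OXO/X.X/X.O] terminal -1; root [..O/..X/X.O] d5

PV length from [..O/..X/X.O]: 3 plies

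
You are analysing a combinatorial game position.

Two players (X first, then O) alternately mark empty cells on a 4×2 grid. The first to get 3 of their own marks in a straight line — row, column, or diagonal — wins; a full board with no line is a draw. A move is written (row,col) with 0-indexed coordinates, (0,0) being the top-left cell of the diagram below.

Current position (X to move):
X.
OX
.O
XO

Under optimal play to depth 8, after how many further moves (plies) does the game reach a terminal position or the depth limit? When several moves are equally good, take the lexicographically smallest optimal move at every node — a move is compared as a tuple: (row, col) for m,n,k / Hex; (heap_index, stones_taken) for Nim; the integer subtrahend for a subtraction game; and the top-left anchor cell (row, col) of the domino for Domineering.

PV length from [X./OX/.O/XO]: 2 plies

p1 X@[X./OX/.O/XO]: (0,1)[XX/OX/.O/XO]+0* (2,0)[X./OX/XO/XO]+0
p2 O@[XX/OX/.O/XO]: (2,0)[XX/OX/OO/XO]+0*
p3 X@[XX/OX/OO/XO] terminal +0; root [X./OX/.O/XO] d8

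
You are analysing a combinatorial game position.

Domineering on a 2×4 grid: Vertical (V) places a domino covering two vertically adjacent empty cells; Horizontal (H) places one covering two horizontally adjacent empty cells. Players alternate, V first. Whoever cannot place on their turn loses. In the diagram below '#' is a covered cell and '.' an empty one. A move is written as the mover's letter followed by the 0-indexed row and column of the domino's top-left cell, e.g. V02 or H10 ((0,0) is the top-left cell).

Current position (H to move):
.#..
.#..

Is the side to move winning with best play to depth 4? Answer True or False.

ply 1, H at .#../.#.. | H02=+1→.###/.#..*; H12=+1→.#../.###
ply 2, V at .###/.#.. | V00=-1→####/##..*
ply 3, H at ####/##.. | H12=+1→####/####*
ply 4: ####/#### is terminal -1 (V); from .#../.#.. depth 4

H winning at [.#../.#..]: True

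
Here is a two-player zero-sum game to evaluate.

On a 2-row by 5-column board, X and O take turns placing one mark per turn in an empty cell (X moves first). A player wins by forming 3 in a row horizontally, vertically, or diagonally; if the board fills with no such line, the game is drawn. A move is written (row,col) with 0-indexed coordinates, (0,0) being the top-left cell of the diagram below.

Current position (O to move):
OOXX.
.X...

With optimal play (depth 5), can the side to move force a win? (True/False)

[OOXX./.X...] O move#1: (0,4):-1/OOXXO/.X...*, (1,0):-1/OOXX./OX..., (1,2):-1/OOXX./.XO.., (1,3):-1/OOXX./.X.O., (1,4):-1/OOXX./.X..O
[OOXXO/.X...] X move#2: (1,0):+0/OOXXO/XX..., (1,2):+1/OOXXO/.XX..*, (1,3):+0/OOXXO/.X.X., (1,4):+0/OOXXO/.X..X
[OOXXO/.XX..] O move#3: (1,0):-1/OOXXO/OXX..*, (1,3):-1/OOXXO/.XXO., (1,4):-1/OOXXO/.XX.O
[OOXXO/OXX..] X move#4: (1,3):+1/OOXXO/OXXX.*, (1,4):+0/OOXXO/OXX.X
[OOXXO/OXXX.] end (terminal -1, O#5); searched OOXX./.X... to 5

O winning at [OOXX./.X...]: False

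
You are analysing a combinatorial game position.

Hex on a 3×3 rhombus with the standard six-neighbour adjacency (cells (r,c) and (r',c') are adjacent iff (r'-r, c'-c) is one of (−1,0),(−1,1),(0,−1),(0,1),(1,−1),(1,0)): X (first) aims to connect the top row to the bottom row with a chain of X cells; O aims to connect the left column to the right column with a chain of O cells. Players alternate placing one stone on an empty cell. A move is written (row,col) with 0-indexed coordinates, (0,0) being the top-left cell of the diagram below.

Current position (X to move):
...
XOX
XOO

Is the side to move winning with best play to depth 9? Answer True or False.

X winning at [.../XOX/XOO]: True

[.../XOX/XOO] X move#1: (0,0):+1/X../XOX/XOO*, (0,1):+1/.X./XOX/XOO, (0,2):+1/..X/XOX/XOO
[X../XOX/XOO] end (terminal -1, O#2); searched .../XOX/XOO to 9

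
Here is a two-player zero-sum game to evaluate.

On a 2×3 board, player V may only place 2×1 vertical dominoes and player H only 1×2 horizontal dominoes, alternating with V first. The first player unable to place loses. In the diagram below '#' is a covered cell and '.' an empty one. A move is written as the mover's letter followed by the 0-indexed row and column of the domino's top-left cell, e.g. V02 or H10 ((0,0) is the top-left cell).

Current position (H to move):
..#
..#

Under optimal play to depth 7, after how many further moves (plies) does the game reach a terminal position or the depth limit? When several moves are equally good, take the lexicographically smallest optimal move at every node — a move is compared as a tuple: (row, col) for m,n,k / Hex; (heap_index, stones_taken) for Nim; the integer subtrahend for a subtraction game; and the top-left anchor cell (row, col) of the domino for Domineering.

PV length from [..#/..#]: 1 ply

ply 1, H at ..#/..# | H00=+1→###/..#*; H10=+1→..#/###
ply 2: ###/..# is terminal -1 (V); from ..#/..# depth 7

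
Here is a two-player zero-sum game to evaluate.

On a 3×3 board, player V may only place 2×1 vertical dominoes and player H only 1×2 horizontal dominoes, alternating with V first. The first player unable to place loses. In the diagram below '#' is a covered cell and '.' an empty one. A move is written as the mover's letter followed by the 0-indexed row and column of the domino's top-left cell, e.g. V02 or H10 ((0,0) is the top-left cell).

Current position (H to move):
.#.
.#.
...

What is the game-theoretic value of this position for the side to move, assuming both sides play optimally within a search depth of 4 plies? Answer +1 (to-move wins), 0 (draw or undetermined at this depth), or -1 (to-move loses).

ply 1, H at .#./.#./... | H20=-1→.#./.#./##.*; H21=-1→.#./.#./.##
ply 2, V at .#./.#./##. | V00=+1→##./##./##.*; V02=+1→.##/.##/##.; V12=+1→.#./.##/###
ply 3: ##./##./##. is terminal -1 (H); from .#./.#./... depth 4

value(.#./.#./..., H) = -1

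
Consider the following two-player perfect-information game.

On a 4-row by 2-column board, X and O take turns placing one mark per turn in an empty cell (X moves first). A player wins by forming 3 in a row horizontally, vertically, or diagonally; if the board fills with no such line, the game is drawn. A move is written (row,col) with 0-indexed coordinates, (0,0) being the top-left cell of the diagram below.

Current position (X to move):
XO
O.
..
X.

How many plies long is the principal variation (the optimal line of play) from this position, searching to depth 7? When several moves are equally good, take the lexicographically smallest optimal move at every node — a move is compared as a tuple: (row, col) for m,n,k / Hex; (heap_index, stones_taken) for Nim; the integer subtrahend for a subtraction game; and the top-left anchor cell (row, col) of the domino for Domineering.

PV length from [XO/O./../X.]: 4 plies

[XO/O./../X.] X move#1: (1,1):+0/XO/OX/../X.*, (2,0):+0/XO/O./X./X., (2,1):+0/XO/O./.X/X., (3,1):+0/XO/O./../XX
[XO/OX/../X.] O move#2: (2,0):+0/XO/OX/O./X.*, (2,1):+0/XO/OX/.O/X., (3,1):+0/XO/OX/../XO
[XO/OX/O./X.] X move#3: (2,1):+0/XO/OX/OX/X.*, (3,1):+0/XO/OX/O./XX
[XO/OX/OX/X.] O move#4: (3,1):+0/XO/OX/OX/XO*
[XO/OX/OX/XO] end (terminal +0, X#5); searched XO/O./../X. to 7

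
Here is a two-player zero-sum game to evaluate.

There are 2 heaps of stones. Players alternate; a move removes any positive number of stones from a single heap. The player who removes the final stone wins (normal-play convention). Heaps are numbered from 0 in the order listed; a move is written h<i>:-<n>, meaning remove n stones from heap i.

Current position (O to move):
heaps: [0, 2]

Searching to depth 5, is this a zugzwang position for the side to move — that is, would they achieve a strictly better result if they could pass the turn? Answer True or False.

ply 1, O at (0,2) | h1:-1=-1→(0,1); h1:-2=+1→(0,0)*
ply 2: (0,0) is terminal -1 (X); from (0,2) depth 5
pass branch (X moves first from the same position):
  | ply 1, X at (0,2) | h1:-1=-1→(0,1); h1:-2=+1→(0,0)*
  | ply 2: (0,0) is terminal -1 (O); from (0,2) depth 5
O moving scores +1; O passing scores -1

zugzwang((0,2), O) = False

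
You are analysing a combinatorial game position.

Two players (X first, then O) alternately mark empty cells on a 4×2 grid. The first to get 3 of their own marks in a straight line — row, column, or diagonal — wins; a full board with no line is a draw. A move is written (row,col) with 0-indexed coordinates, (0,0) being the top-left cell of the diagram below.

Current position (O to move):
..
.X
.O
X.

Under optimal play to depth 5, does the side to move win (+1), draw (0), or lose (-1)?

p1 O@[../.X/.O/X.]: (0,0)[O./.X/.O/X.]+0* (0,1)[.O/.X/.O/X.]+0 (1,0)[../OX/.O/X.]+0 (2,0)[../.X/OO/X.]+0 (3,1)[../.X/.O/XO]+0
p2 X@[O./.X/.O/X.]: (0,1)[OX/.X/.O/X.]+0* (1,0)[O./XX/.O/X.]+0 (2,0)[O./.X/XO/X.]+0 (3,1)[O./.X/.O/XX]+0
p3 O@[OX/.X/.O/X.]: (1,0)[OX/OX/.O/X.]+0* (2,0)[OX/.X/OO/X.]+0 (3,1)[OX/.X/.O/XO]+0
p4 X@[OX/OX/.O/X.]: (2,0)[OX/OX/XO/X.]+0* (3,1)[OX/OX/.O/XX]-1
p5 O@[OX/OX/XO/X.]: (3,1)[OX/OX/XO/XO]+0*
p6 X@[OX/OX/XO/XO] terminal +0; root [../.X/.O/X.] d5

value(../.X/.O/X., O) = 0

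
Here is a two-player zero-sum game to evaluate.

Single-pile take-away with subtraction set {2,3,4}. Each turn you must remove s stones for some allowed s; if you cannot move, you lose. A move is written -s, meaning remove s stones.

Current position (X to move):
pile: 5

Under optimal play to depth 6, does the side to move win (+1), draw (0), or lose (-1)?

value(5, X) = +1

ply 1, X at 5 | -2=-1→3; -3=-1→2; -4=+1→1*
ply 2: 1 is terminal -1 (O); from 5 depth 6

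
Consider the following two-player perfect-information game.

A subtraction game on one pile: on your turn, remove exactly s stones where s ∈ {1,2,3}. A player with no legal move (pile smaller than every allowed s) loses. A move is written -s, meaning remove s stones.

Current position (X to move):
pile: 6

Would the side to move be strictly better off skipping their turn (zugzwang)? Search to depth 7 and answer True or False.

zugzwang(6, X) = False

[6] X move#1: -1:-1/5, -2:+1/4*, -3:-1/3
[4] O move#2: -1:-1/3*, -2:-1/2, -3:-1/1
[3] X move#3: -1:-1/2, -2:-1/1, -3:+1/0*
[0] end (terminal -1, O#4); searched 6 to 7
pass branch (O moves first from the same position):
  | [6] O move#1: -1:-1/5, -2:+1/4*, -3:-1/3
  | [4] X move#2: -1:-1/3*, -2:-1/2, -3:-1/1
  | [3] O move#3: -1:-1/2, -2:-1/1, -3:+1/0*
  | [0] end (terminal -1, X#4); searched 6 to 7
X moving scores +1; X passing scores -1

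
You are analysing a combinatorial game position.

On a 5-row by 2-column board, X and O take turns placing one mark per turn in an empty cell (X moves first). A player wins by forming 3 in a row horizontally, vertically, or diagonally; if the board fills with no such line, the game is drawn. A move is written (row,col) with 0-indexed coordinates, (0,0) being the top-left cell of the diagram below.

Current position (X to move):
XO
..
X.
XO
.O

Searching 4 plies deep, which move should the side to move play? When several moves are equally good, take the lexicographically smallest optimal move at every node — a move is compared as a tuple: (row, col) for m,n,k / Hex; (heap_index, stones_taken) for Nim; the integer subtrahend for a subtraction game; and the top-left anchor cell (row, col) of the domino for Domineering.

X's best at [XO/../X./XO/.O]: (1,0)

p1 X@[XO/../X./XO/.O]: (1,0)[XO/X./X./XO/.O]+1* (1,1)[XO/.X/X./XO/.O]-1 (2,1)[XO/../XX/XO/.O]+1 (4,0)[XO/../X./XO/XO]+1
p2 O@[XO/X./X./XO/.O] terminal -1; root [XO/../X./XO/.O] d4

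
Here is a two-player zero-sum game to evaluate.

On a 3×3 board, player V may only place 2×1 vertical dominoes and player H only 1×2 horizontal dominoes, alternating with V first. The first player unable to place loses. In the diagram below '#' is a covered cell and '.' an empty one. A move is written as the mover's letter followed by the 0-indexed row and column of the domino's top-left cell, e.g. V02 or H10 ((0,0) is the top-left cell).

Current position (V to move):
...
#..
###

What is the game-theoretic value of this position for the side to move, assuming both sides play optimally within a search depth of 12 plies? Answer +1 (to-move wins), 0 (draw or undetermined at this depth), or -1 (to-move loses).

p1 V@[.../#../###]: V01[.#./##./###]+1* V02[..#/#.#/###]-1
p2 H@[.#./##./###] terminal -1; root [.../#../###] d12

value(.../#../###, V) = +1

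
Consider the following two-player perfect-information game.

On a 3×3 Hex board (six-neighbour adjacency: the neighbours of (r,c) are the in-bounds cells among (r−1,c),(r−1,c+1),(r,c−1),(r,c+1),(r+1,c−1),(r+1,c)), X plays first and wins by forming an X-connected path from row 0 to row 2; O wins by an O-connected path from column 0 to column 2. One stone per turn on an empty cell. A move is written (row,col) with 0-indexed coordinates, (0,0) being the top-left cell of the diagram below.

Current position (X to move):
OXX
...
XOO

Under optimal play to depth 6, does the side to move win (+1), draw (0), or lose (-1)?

value(OXX/.../XOO, X) = +1

[OXX/.../XOO] X move#1: (1,0):+1/OXX/X../XOO*, (1,1):+1/OXX/.X./XOO, (1,2):+1/OXX/..X/XOO
[OXX/X../XOO] end (terminal -1, O#2); searched OXX/.../XOO to 6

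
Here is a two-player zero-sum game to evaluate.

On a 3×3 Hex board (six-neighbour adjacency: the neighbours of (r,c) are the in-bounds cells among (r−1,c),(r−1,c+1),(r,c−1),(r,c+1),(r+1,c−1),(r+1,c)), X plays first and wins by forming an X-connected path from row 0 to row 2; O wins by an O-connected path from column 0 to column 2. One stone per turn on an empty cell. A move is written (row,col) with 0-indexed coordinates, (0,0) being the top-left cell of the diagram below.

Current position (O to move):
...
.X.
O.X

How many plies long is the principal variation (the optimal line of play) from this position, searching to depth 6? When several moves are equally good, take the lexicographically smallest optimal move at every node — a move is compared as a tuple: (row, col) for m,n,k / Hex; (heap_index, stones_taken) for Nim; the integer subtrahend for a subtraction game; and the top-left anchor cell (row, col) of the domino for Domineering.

PV length from [.../.X./O.X]: 6 plies

p1 O@[.../.X./O.X]: (0,0)[O../.X./O.X]-1* (0,1)[.O./.X./O.X]-1 (0,2)[..O/.X./O.X]-1 (1,0)[.../OX./O.X]-1 (1,2)[.../.XO/O.X]-1 (2,1)[.../.X./OOX]-1
p2 X@[O../.X./O.X]: (0,1)[OX./.X./O.X]+1* (0,2)[O.X/.X./O.X]+1 (1,0)[O../XX./O.X]+1 (1,2)[O../.XX/O.X]+1 (2,1)[O../.X./OXX]+1
p3 O@[OX./.X./O.X]: (0,2)[OXO/.X./O.X]-1* (1,0)[OX./OX./O.X]-1 (1,2)[OX./.XO/O.X]-1 (2,1)[OX./.X./OOX]-1
p4 X@[OXO/.X./O.X]: (1,0)[OXO/XX./O.X]+1* (1,2)[OXO/.XX/O.X]+1 (2,1)[OXO/.X./OXX]+1
p5 O@[OXO/XX./O.X]: (1,2)[OXO/XXO/O.X]-1* (2,1)[OXO/XX./OOX]-1
p6 X@[OXO/XXO/O.X]: (2,1)[OXO/XXO/OXX]+1*
p7 O@[OXO/XXO/OXX] terminal -1; root [.../.X./O.X] d6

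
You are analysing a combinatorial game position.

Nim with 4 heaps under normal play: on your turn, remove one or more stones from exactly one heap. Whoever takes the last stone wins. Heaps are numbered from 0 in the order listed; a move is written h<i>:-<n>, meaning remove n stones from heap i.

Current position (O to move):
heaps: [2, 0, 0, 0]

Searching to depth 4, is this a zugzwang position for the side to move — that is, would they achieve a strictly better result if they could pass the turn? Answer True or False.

p1 O@[(2,0,0,0)]: h0:-1[(1,0,0,0)]-1 h0:-2[(0,0,0,0)]+1*
p2 X@[(0,0,0,0)] terminal -1; root [(2,0,0,0)] d4
pass branch (X moves first from the same position):
  | p1 X@[(2,0,0,0)]: h0:-1[(1,0,0,0)]-1 h0:-2[(0,0,0,0)]+1*
  | p2 O@[(0,0,0,0)] terminal -1; root [(2,0,0,0)] d4
O moving scores +1; O passing scores -1

zugzwang((2,0,0,0), O) = False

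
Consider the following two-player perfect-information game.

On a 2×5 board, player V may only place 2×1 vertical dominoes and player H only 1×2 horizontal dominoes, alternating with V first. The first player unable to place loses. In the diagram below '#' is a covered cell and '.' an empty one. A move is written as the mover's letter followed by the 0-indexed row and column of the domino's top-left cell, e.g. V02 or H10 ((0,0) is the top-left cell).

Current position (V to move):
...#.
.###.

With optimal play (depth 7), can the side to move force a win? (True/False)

V winning at [...#./.###.]: True

[...#./.###.] V move#1: V00:+1/#..#./####.*, V04:-1/...##/.####
[#..#./####.] H move#2: H01:-1/####./####.*
[####./####.] V move#3: V04:+1/#####/#####*
[#####/#####] end (terminal -1, H#4); searched ...#./.###. to 7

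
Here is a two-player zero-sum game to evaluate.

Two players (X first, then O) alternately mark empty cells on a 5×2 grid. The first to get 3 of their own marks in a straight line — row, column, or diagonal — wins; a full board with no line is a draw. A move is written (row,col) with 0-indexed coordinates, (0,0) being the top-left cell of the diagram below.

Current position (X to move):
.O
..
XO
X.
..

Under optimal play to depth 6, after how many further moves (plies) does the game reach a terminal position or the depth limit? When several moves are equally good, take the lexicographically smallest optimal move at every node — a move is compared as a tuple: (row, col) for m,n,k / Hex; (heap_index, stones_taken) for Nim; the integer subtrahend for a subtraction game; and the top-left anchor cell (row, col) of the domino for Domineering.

p1 X@[.O/../XO/X./..]: (0,0)[XO/../XO/X./..]-1 (1,0)[.O/X./XO/X./..]+1* (1,1)[.O/.X/XO/X./..]+1 (3,1)[.O/../XO/XX/..]-1 (4,0)[.O/../XO/X./X.]+1 (4,1)[.O/../XO/X./.X]-1
p2 O@[.O/X./XO/X./..] terminal -1; root [.O/../XO/X./..] d6

PV length from [.O/../XO/X./..]: 1 ply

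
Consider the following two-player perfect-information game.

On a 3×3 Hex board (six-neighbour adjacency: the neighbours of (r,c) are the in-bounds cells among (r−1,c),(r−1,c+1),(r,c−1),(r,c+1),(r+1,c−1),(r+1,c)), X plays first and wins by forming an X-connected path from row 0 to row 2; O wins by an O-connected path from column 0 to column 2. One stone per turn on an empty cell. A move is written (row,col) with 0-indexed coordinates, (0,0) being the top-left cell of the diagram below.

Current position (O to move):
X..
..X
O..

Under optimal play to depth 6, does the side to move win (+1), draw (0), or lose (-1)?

value(X../..X/O.., O) = -1

ply 1, O at X../..X/O.. | (0,1)=-1→XO./..X/O..*; (0,2)=-1→X.O/..X/O..; (1,0)=-1→X../O.X/O..; (1,1)=-1→X../.OX/O..; (2,1)=-1→X../..X/OO.; (2,2)=-1→X../..X/O.O
ply 2, X at XO./..X/O.. | (0,2)=+1→XOX/..X/O..*; (1,0)=+1→XO./X.X/O..; (1,1)=+1→XO./.XX/O..; (2,1)=-1→XO./..X/OX.; (2,2)=-1→XO./..X/O.X
ply 3, O at XOX/..X/O.. | (1,0)=-1→XOX/O.X/O..*; (1,1)=-1→XOX/.OX/O..; (2,1)=-1→XOX/..X/OO.; (2,2)=-1→XOX/..X/O.O
ply 4, X at XOX/O.X/O.. | (1,1)=+1→XOX/OXX/O..*; (2,1)=+1→XOX/O.X/OX.; (2,2)=+1→XOX/O.X/O.X
ply 5, O at XOX/OXX/O.. | (2,1)=-1→XOX/OXX/OO.*; (2,2)=-1→XOX/OXX/O.O
ply 6, X at XOX/OXX/OO. | (2,2)=+1→XOX/OXX/OOX*
ply 7: XOX/OXX/OOX is terminal -1 (O); from X../..X/O.. depth 6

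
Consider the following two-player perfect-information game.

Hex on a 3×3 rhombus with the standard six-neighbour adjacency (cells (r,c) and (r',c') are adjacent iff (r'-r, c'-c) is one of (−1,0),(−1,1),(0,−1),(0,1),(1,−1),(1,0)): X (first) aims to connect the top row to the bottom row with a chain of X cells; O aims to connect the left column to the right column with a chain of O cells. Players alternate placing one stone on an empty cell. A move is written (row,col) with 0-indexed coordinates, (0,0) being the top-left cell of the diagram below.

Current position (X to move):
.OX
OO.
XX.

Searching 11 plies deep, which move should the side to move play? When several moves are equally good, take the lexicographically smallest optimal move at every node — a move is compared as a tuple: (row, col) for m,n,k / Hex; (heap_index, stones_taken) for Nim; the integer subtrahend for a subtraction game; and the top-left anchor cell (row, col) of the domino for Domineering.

[.OX/OO./XX.] X move#1: (0,0):-1/XOX/OO./XX., (1,2):+1/.OX/OOX/XX.*, (2,2):-1/.OX/OO./XXX
[.OX/OOX/XX.] end (terminal -1, O#2); searched .OX/OO./XX. to 11

X's best at [.OX/OO./XX.]: (1,2)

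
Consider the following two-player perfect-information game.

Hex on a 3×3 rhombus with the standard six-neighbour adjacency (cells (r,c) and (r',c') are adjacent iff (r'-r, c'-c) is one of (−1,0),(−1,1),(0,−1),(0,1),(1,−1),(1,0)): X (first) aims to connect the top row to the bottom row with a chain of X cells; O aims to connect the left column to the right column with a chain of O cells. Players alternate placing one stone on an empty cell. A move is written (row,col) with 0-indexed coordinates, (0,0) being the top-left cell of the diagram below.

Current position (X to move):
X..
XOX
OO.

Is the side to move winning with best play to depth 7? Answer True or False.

X winning at [X../XOX/OO.]: False

p1 X@[X../XOX/OO.]: (0,1)[XX./XOX/OO.]-1* (0,2)[X.X/XOX/OO.]-1 (2,2)[X../XOX/OOX]-1
p2 O@[XX./XOX/OO.]: (0,2)[XXO/XOX/OO.]+1* (2,2)[XX./XOX/OOO]+1
p3 X@[XXO/XOX/OO.] terminal -1; root [X../XOX/OO.] d7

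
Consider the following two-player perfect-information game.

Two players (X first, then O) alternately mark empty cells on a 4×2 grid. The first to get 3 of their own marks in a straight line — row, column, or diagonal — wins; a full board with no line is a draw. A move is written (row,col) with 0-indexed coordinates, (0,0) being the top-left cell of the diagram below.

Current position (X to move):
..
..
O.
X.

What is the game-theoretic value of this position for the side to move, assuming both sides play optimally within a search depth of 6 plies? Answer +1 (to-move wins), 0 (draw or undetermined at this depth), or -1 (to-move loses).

value(../../O./X., X) = 0

[../../O./X.] X move#1: (0,0):+0/X./../O./X.*, (0,1):+0/.X/../O./X., (1,0):+0/../X./O./X., (1,1):+0/../.X/O./X., (2,1):+0/../../OX/X., (3,1):+0/../../O./XX
[X./../O./X.] O move#2: (0,1):+0/XO/../O./X.*, (1,0):+0/X./O./O./X., (1,1):+0/X./.O/O./X., (2,1):+0/X./../OO/X., (3,1):+0/X./../O./XO
[XO/../O./X.] X move#3: (1,0):+0/XO/X./O./X.*, (1,1):+0/XO/.X/O./X., (2,1):+0/XO/../OX/X., (3,1):+0/XO/../O./XX
[XO/X./O./X.] O move#4: (1,1):+0/XO/XO/O./X.*, (2,1):+0/XO/X./OO/X., (3,1):+0/XO/X./O./XO
[XO/XO/O./X.] X move#5: (2,1):+0/XO/XO/OX/X.*, (3,1):-1/XO/XO/O./XX
[XO/XO/OX/X.] O move#6: (3,1):+0/XO/XO/OX/XO*
[XO/XO/OX/XO] end (terminal +0, X#7); searched ../../O./X. to 6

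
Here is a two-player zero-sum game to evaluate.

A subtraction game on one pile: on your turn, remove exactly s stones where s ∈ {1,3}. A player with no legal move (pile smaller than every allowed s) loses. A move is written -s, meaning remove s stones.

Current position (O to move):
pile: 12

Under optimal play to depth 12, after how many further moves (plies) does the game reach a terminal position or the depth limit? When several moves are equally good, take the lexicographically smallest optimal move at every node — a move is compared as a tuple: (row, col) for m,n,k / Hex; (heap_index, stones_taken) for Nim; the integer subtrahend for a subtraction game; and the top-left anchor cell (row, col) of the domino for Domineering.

[12] O move#1: -1:-1/11*, -3:-1/9
[11] X move#2: -1:+1/10*, -3:+1/8
[10] O move#3: -1:-1/9*, -3:-1/7
[9] X move#4: -1:+1/8*, -3:+1/6
[8] O move#5: -1:-1/7*, -3:-1/5
[7] X move#6: -1:+1/6*, -3:+1/4
[6] O move#7: -1:-1/5*, -3:-1/3
[5] X move#8: -1:+1/4*, -3:+1/2
[4] O move#9: -1:-1/3*, -3:-1/1
[3] X move#10: -1:+1/2*, -3:+1/0
[2] O move#11: -1:-1/1*
[1] X move#12: -1:+1/0*
[0] end (terminal -1, O#13); searched 12 to 12

PV length from [12]: 12 plies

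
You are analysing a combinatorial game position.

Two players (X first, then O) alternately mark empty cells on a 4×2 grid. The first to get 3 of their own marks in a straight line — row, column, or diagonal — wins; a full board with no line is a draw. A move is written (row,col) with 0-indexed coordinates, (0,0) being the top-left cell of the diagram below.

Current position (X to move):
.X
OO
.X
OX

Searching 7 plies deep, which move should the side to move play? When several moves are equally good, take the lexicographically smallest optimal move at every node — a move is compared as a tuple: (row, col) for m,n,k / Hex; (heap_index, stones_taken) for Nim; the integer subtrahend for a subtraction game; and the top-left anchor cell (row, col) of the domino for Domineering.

X's best at [.X/OO/.X/OX]: (2,0)

[.X/OO/.X/OX] X move#1: (0,0):-1/XX/OO/.X/OX, (2,0):+0/.X/OO/XX/OX*
[.X/OO/XX/OX] O move#2: (0,0):+0/OX/OO/XX/OX*
[OX/OO/XX/OX] end (terminal +0, X#3); searched .X/OO/.X/OX to 7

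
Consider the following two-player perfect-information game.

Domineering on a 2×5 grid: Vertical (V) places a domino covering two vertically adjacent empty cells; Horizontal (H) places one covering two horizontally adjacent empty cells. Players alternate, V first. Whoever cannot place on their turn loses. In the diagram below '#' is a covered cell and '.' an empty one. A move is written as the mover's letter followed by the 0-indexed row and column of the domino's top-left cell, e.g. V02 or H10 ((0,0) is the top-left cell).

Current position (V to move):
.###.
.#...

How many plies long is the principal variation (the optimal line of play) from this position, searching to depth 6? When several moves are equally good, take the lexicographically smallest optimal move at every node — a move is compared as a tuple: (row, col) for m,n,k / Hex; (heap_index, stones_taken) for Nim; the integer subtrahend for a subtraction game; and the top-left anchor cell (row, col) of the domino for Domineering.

PV length from [.###./.#...]: 3 plies

p1 V@[.###./.#...]: V00[####./##...]-1 V04[.####/.#..#]+1*
p2 H@[.####/.#..#]: H12[.####/.####]-1*
p3 V@[.####/.####]: V00[#####/#####]+1*
p4 H@[#####/#####] terminal -1; root [.###./.#...] d6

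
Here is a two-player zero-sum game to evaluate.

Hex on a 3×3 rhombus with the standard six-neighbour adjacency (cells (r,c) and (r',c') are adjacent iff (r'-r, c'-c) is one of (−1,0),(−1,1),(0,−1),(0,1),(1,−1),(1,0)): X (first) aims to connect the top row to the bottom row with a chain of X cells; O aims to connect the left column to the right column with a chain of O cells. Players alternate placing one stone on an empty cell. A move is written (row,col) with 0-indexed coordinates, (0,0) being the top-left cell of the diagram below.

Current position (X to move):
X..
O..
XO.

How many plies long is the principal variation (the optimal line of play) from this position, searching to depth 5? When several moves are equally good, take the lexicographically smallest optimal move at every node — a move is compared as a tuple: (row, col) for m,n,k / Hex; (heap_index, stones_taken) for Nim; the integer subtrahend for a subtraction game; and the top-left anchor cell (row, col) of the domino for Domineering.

PV length from [X../O../XO.]: 3 plies

[X../O../XO.] X move#1: (0,1):-1/XX./O../XO., (0,2):-1/X.X/O../XO., (1,1):+1/X../OX./XO.*, (1,2):-1/X../O.X/XO., (2,2):-1/X../O../XOX
[X../OX./XO.] O move#2: (0,1):-1/XO./OX./XO.*, (0,2):-1/X.O/OX./XO., (1,2):-1/X../OXO/XO., (2,2):-1/X../OX./XOO
[XO./OX./XO.] X move#3: (0,2):+1/XOX/OX./XO.*, (1,2):-1/XO./OXX/XO., (2,2):-1/XO./OX./XOX
[XOX/OX./XO.] end (terminal -1, O#4); searched X../O../XO. to 5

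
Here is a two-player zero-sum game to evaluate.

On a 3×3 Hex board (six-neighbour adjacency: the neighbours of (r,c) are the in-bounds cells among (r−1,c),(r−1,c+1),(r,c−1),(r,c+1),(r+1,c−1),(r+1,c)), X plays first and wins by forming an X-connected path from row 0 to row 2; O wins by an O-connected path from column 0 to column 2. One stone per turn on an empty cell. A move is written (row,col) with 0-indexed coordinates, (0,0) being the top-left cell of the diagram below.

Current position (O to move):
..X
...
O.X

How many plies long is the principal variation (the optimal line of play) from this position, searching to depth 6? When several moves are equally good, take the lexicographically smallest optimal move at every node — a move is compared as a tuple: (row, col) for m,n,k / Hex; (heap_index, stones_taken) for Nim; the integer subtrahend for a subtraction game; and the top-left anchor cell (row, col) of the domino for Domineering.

PV length from [..X/.../O.X]: 5 plies

ply 1, O at ..X/.../O.X | (0,0)=-1→O.X/.../O.X; (0,1)=-1→.OX/.../O.X; (1,0)=-1→..X/O../O.X; (1,1)=-1→..X/.O./O.X; (1,2)=+1→..X/..O/O.X*; (2,1)=-1→..X/.../OOX
ply 2, X at ..X/..O/O.X | (0,0)=-1→X.X/..O/O.X*; (0,1)=-1→.XX/..O/O.X; (1,0)=-1→..X/X.O/O.X; (1,1)=-1→..X/.XO/O.X; (2,1)=-1→..X/..O/OXX
ply 3, O at X.X/..O/O.X | (0,1)=+1→XOX/..O/O.X*; (1,0)=+1→X.X/O.O/O.X; (1,1)=+1→X.X/.OO/O.X; (2,1)=+1→X.X/..O/OOX
ply 4, X at XOX/..O/O.X | (1,0)=-1→XOX/X.O/O.X*; (1,1)=-1→XOX/.XO/O.X; (2,1)=-1→XOX/..O/OXX
ply 5, O at XOX/X.O/O.X | (1,1)=+1→XOX/XOO/O.X*; (2,1)=+1→XOX/X.O/OOX
ply 6: XOX/XOO/O.X is terminal -1 (X); from ..X/.../O.X depth 6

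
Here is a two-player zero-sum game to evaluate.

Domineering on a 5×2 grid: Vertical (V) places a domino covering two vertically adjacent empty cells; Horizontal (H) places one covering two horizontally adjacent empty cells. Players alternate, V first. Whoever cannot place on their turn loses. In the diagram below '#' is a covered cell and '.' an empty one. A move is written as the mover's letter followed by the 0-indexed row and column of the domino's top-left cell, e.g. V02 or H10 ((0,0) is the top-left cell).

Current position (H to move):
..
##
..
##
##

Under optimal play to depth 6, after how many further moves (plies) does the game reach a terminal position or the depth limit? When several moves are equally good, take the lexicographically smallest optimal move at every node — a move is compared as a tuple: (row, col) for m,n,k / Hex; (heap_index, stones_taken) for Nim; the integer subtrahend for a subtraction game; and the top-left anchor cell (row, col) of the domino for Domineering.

ply 1, H at ../##/../##/## | H00=+1→##/##/../##/##*; H20=+1→../##/##/##/##
ply 2: ##/##/../##/## is terminal -1 (V); from ../##/../##/## depth 6

PV length from [../##/../##/##]: 1 ply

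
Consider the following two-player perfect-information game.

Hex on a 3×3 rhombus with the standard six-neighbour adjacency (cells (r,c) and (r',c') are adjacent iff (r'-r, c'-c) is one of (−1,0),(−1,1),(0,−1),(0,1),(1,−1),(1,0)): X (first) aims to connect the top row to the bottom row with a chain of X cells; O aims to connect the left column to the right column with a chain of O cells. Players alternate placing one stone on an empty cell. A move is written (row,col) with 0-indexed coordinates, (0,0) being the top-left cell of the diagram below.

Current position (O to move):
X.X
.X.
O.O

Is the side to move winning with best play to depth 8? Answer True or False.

O winning at [X.X/.X./O.O]: True

ply 1, O at X.X/.X./O.O | (0,1)=-1→XOX/.X./O.O; (1,0)=-1→X.X/OX./O.O; (1,2)=-1→X.X/.XO/O.O; (2,1)=+1→X.X/.X./OOO*
ply 2: X.X/.X./OOO is terminal -1 (X); from X.X/.X./O.O depth 8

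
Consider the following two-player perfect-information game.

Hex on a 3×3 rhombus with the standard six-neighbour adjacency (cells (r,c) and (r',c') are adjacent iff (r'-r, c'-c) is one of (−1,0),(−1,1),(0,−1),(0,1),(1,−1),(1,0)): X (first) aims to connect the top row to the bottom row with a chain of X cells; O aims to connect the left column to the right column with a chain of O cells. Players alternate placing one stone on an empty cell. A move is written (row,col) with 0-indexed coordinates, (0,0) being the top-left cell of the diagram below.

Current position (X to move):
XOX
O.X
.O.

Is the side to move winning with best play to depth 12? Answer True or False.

ply 1, X at XOX/O.X/.O. | (1,1)=+1→XOX/OXX/.O.*; (2,0)=+1→XOX/O.X/XO.; (2,2)=+1→XOX/O.X/.OX
ply 2, O at XOX/OXX/.O. | (2,0)=-1→XOX/OXX/OO.*; (2,2)=-1→XOX/OXX/.OO
ply 3, X at XOX/OXX/OO. | (2,2)=+1→XOX/OXX/OOX*
ply 4: XOX/OXX/OOX is terminal -1 (O); from XOX/O.X/.O. depth 12

X winning at [XOX/O.X/.O.]: True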